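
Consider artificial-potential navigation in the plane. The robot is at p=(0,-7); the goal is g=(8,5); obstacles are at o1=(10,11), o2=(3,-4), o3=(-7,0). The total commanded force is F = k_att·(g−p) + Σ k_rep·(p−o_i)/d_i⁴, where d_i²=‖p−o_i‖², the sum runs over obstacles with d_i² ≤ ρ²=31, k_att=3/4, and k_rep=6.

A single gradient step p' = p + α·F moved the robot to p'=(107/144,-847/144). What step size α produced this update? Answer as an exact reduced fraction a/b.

α = 1/8

F_att = 3/4·(g−p) = 3/4·(8,12) = (6.0000,9.0000)
o1: d²=424 > ρ²=31 → inactive
o2: d²=18 ≤ ρ²=31; F_rep = 6·(-3,-3)/18² = (-0.0556,-0.0556)
o3: d²=98 > ρ²=31 → inactive
F = F_att + ΣF_rep = (5.9444,8.9444)
Δp = p'−p = (0.7431,1.1181); α = Δx/Fx = (107/144) / (107/18) = 1/8
check: Δy/Fy = (161/144) / (161/18) = 1/8 ✓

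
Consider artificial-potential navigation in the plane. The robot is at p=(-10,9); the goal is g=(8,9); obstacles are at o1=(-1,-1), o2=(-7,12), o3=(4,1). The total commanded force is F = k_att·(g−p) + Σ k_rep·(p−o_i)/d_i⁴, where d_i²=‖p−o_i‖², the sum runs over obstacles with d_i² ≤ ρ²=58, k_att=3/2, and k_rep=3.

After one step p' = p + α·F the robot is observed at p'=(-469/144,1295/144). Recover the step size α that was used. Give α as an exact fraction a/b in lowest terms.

α = 1/4

F_att = 3/2·(g−p) = 3/2·(18,0) = (27.0000,0.0000)
o1: d²=181 > ρ²=58 → inactive
o2: d²=18 ≤ ρ²=58; F_rep = 3·(-3,-3)/18² = (-0.0278,-0.0278)
o3: d²=260 > ρ²=58 → inactive
F = F_att + ΣF_rep = (26.9722,-0.0278)
Δp = p'−p = (6.7431,-0.0069); α = Δx/Fx = (971/144) / (971/36) = 1/4
check: Δy/Fy = (-1/144) / (-1/36) = 1/4 ✓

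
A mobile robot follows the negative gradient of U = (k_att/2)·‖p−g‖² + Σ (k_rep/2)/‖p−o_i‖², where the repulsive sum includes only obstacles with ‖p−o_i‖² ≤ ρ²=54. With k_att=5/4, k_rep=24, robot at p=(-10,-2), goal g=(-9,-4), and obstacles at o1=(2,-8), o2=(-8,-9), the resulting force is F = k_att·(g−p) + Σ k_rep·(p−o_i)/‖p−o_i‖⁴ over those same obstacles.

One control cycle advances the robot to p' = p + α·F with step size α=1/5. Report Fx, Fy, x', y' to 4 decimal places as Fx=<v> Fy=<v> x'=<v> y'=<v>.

F_att = 5/4·(g−p) = 5/4·(1,-2) = (1.2500,-2.5000)
o1: d²=180 > ρ²=54 → inactive
o2: d²=53 ≤ ρ²=54; F_rep = 24·(-2,7)/53² = (-0.0171,0.0598)
F = F_att + ΣF_rep = (1.2329,-2.4402)
p' = p + 1/5·F = (-9.7534,-2.4880)

Fx=1.2329 Fy=-2.4402 x'=-9.7534 y'=-2.4880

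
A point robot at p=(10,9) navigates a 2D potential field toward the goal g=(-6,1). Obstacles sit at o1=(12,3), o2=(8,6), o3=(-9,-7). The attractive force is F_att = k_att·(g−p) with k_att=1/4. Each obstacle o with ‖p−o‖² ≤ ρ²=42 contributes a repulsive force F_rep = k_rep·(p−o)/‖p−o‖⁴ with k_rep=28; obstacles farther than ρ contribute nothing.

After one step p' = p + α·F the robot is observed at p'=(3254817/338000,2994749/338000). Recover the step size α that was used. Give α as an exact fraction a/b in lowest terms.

α = 1/10

F_att = 1/4·(g−p) = 1/4·(-16,-8) = (-4.0000,-2.0000)
o1: d²=40 ≤ ρ²=42; F_rep = 28·(-2,6)/40² = (-0.0350,0.1050)
o2: d²=13 ≤ ρ²=42; F_rep = 28·(2,3)/13² = (0.3314,0.4970)
o3: d²=617 > ρ²=42 → inactive
F = F_att + ΣF_rep = (-3.7036,-1.3980)
Δp = p'−p = (-0.3704,-0.1398); α = Δx/Fx = (-125183/338000) / (-125183/33800) = 1/10
check: Δy/Fy = (-47251/338000) / (-47251/33800) = 1/10 ✓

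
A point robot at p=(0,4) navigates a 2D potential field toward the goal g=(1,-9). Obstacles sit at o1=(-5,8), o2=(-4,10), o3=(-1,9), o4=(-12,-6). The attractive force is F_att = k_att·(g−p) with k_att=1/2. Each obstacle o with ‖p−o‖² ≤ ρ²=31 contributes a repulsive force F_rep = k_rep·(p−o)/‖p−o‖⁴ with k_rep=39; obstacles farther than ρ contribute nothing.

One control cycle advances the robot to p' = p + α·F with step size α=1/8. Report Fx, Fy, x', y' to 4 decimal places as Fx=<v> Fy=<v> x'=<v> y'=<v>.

F_att = 1/2·(g−p) = 1/2·(1,-13) = (0.5000,-6.5000)
o1: d²=41 > ρ²=31 → inactive
o2: d²=52 > ρ²=31 → inactive
o3: d²=26 ≤ ρ²=31; F_rep = 39·(1,-5)/26² = (0.0577,-0.2885)
o4: d²=244 > ρ²=31 → inactive
F = F_att + ΣF_rep = (0.5577,-6.7885)
p' = p + 1/8·F = (0.0697,3.1514)

Fx=0.5577 Fy=-6.7885 x'=0.0697 y'=3.1514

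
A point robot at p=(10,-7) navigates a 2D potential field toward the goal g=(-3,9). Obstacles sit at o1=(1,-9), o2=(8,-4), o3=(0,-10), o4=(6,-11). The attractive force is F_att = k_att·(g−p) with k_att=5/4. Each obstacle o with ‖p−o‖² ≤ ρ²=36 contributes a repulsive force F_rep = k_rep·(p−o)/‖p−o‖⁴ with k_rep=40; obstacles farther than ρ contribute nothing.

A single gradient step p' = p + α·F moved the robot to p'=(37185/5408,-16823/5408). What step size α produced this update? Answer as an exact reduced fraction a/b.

α = 1/5

F_att = 5/4·(g−p) = 5/4·(-13,16) = (-16.2500,20.0000)
o1: d²=85 > ρ²=36 → inactive
o2: d²=13 ≤ ρ²=36; F_rep = 40·(2,-3)/13² = (0.4734,-0.7101)
o3: d²=109 > ρ²=36 → inactive
o4: d²=32 ≤ ρ²=36; F_rep = 40·(4,4)/32² = (0.1562,0.1562)
F = F_att + ΣF_rep = (-15.6204,19.4462)
Δp = p'−p = (-3.1241,3.8892); α = Δx/Fx = (-16895/5408) / (-84475/5408) = 1/5
check: Δy/Fy = (21033/5408) / (105165/5408) = 1/5 ✓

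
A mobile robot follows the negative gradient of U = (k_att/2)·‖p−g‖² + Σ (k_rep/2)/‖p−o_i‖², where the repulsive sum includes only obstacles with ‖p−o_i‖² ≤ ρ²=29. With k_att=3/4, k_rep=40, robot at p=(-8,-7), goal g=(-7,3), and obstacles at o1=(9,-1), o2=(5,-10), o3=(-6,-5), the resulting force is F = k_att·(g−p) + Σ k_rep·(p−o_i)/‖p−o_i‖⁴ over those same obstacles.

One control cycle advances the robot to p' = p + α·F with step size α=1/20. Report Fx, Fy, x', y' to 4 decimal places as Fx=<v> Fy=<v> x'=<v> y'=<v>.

F_att = 3/4·(g−p) = 3/4·(1,10) = (0.7500,7.5000)
o1: d²=325 > ρ²=29 → inactive
o2: d²=178 > ρ²=29 → inactive
o3: d²=8 ≤ ρ²=29; F_rep = 40·(-2,-2)/8² = (-1.2500,-1.2500)
F = F_att + ΣF_rep = (-0.5000,6.2500)
p' = p + 1/20·F = (-8.0250,-6.6875)

Fx=-0.5000 Fy=6.2500 x'=-8.0250 y'=-6.6875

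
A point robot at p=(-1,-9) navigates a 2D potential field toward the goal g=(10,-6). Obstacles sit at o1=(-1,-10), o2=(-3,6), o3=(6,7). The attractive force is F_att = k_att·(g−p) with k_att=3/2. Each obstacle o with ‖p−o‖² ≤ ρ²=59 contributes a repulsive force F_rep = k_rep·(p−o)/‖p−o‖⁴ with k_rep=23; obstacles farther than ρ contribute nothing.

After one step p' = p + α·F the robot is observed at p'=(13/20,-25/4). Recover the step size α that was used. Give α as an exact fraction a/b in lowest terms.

α = 1/10

F_att = 3/2·(g−p) = 3/2·(11,3) = (16.5000,4.5000)
o1: d²=1 ≤ ρ²=59; F_rep = 23·(0,1)/1² = (0.0000,23.0000)
o2: d²=229 > ρ²=59 → inactive
o3: d²=305 > ρ²=59 → inactive
F = F_att + ΣF_rep = (16.5000,27.5000)
Δp = p'−p = (1.6500,2.7500); α = Δx/Fx = (33/20) / (33/2) = 1/10
check: Δy/Fy = (11/4) / (55/2) = 1/10 ✓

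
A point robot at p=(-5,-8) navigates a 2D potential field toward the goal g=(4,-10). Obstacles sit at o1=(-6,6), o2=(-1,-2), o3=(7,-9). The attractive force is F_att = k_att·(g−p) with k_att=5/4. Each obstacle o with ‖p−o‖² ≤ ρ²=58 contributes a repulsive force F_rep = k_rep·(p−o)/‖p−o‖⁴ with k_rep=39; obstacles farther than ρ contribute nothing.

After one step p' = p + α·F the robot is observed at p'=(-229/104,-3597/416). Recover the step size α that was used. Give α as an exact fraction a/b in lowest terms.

F_att = 5/4·(g−p) = 5/4·(9,-2) = (11.2500,-2.5000)
o1: d²=197 > ρ²=58 → inactive
o2: d²=52 ≤ ρ²=58; F_rep = 39·(-4,-6)/52² = (-0.0577,-0.0865)
o3: d²=145 > ρ²=58 → inactive
F = F_att + ΣF_rep = (11.1923,-2.5865)
Δp = p'−p = (2.7981,-0.6466); α = Δx/Fx = (291/104) / (291/26) = 1/4
check: Δy/Fy = (-269/416) / (-269/104) = 1/4 ✓

α = 1/4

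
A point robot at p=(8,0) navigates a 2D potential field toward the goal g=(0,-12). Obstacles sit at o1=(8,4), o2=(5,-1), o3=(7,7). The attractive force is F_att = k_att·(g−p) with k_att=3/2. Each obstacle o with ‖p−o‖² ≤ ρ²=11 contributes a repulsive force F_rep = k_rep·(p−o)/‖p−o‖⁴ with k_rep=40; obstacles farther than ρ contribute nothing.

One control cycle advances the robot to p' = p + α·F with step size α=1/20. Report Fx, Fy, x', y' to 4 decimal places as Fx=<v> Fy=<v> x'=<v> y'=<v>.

F_att = 3/2·(g−p) = 3/2·(-8,-12) = (-12.0000,-18.0000)
o1: d²=16 > ρ²=11 → inactive
o2: d²=10 ≤ ρ²=11; F_rep = 40·(3,1)/10² = (1.2000,0.4000)
o3: d²=50 > ρ²=11 → inactive
F = F_att + ΣF_rep = (-10.8000,-17.6000)
p' = p + 1/20·F = (7.4600,-0.8800)

Fx=-10.8000 Fy=-17.6000 x'=7.4600 y'=-0.8800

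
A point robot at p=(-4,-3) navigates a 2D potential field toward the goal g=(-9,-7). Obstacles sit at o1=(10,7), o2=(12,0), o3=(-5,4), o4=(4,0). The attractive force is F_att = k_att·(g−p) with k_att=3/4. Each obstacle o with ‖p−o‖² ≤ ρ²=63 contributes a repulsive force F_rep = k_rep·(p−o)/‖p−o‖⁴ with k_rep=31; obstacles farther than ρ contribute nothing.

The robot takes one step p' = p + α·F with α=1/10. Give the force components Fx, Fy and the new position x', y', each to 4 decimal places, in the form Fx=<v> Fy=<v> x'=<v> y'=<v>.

F_att = 3/4·(g−p) = 3/4·(-5,-4) = (-3.7500,-3.0000)
o1: d²=296 > ρ²=63 → inactive
o2: d²=265 > ρ²=63 → inactive
o3: d²=50 ≤ ρ²=63; F_rep = 31·(1,-7)/50² = (0.0124,-0.0868)
o4: d²=73 > ρ²=63 → inactive
F = F_att + ΣF_rep = (-3.7376,-3.0868)
p' = p + 1/10·F = (-4.3738,-3.3087)

Fx=-3.7376 Fy=-3.0868 x'=-4.3738 y'=-3.3087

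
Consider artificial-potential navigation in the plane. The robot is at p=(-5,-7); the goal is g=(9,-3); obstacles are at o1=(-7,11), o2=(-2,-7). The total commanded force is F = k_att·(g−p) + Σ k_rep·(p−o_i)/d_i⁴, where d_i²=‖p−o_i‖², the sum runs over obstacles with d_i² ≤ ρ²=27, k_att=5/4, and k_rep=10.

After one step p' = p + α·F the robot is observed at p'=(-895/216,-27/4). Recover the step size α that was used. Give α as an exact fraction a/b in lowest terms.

F_att = 5/4·(g−p) = 5/4·(14,4) = (17.5000,5.0000)
o1: d²=328 > ρ²=27 → inactive
o2: d²=9 ≤ ρ²=27; F_rep = 10·(-3,0)/9² = (-0.3704,0.0000)
F = F_att + ΣF_rep = (17.1296,5.0000)
Δp = p'−p = (0.8565,0.2500); α = Δx/Fx = (185/216) / (925/54) = 1/20
check: Δy/Fy = (1/4) / (5) = 1/20 ✓

α = 1/20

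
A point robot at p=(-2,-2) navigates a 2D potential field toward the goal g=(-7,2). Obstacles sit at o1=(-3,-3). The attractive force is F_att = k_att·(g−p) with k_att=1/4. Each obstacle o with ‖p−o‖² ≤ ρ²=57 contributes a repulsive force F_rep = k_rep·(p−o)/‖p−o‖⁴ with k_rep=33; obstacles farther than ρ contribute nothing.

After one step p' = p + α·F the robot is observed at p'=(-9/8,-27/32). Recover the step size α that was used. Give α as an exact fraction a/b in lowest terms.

α = 1/8

F_att = 1/4·(g−p) = 1/4·(-5,4) = (-1.2500,1.0000)
o1: d²=2 ≤ ρ²=57; F_rep = 33·(1,1)/2² = (8.2500,8.2500)
F = F_att + ΣF_rep = (7.0000,9.2500)
Δp = p'−p = (0.8750,1.1562); α = Δx/Fx = (7/8) / (7) = 1/8
check: Δy/Fy = (37/32) / (37/4) = 1/8 ✓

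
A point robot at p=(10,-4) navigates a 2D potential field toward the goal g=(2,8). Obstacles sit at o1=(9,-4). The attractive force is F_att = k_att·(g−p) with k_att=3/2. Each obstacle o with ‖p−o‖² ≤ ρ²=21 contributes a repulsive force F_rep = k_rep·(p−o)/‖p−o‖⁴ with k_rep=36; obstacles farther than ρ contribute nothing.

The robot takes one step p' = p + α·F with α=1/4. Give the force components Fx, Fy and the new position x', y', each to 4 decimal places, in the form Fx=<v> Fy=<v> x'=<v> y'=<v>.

F_att = 3/2·(g−p) = 3/2·(-8,12) = (-12.0000,18.0000)
o1: d²=1 ≤ ρ²=21; F_rep = 36·(1,0)/1² = (36.0000,0.0000)
F = F_att + ΣF_rep = (24.0000,18.0000)
p' = p + 1/4·F = (16.0000,0.5000)

Fx=24.0000 Fy=18.0000 x'=16.0000 y'=0.5000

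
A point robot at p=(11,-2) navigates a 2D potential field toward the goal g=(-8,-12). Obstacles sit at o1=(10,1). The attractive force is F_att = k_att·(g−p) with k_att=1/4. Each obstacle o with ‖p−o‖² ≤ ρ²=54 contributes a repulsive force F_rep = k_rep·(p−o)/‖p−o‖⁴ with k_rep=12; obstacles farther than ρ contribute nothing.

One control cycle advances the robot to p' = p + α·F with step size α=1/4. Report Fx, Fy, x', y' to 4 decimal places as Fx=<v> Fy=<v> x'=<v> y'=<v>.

Fx=-4.6300 Fy=-2.8600 x'=9.8425 y'=-2.7150

F_att = 1/4·(g−p) = 1/4·(-19,-10) = (-4.7500,-2.5000)
o1: d²=10 ≤ ρ²=54; F_rep = 12·(1,-3)/10² = (0.1200,-0.3600)
F = F_att + ΣF_rep = (-4.6300,-2.8600)
p' = p + 1/4·F = (9.8425,-2.7150)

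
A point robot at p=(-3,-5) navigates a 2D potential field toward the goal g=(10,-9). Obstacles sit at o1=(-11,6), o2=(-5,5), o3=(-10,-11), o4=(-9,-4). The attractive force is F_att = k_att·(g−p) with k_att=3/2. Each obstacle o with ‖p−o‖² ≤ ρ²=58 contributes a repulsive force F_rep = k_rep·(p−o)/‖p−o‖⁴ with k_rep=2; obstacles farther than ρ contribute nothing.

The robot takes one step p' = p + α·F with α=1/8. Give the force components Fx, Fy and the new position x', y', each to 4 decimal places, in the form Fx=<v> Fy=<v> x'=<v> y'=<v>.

Fx=19.5088 Fy=-6.0015 x'=-0.5614 y'=-5.7502

F_att = 3/2·(g−p) = 3/2·(13,-4) = (19.5000,-6.0000)
o1: d²=185 > ρ²=58 → inactive
o2: d²=104 > ρ²=58 → inactive
o3: d²=85 > ρ²=58 → inactive
o4: d²=37 ≤ ρ²=58; F_rep = 2·(6,-1)/37² = (0.0088,-0.0015)
F = F_att + ΣF_rep = (19.5088,-6.0015)
p' = p + 1/8·F = (-0.5614,-5.7502)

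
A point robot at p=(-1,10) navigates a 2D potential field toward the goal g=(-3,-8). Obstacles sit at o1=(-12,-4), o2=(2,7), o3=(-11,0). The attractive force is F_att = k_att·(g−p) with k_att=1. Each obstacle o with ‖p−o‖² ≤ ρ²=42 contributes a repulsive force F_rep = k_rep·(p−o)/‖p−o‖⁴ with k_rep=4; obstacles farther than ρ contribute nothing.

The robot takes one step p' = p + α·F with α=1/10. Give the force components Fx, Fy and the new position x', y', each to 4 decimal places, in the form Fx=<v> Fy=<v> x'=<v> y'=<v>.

Fx=-2.0370 Fy=-17.9630 x'=-1.2037 y'=8.2037

F_att = 1·(g−p) = 1·(-2,-18) = (-2.0000,-18.0000)
o1: d²=317 > ρ²=42 → inactive
o2: d²=18 ≤ ρ²=42; F_rep = 4·(-3,3)/18² = (-0.0370,0.0370)
o3: d²=200 > ρ²=42 → inactive
F = F_att + ΣF_rep = (-2.0370,-17.9630)
p' = p + 1/10·F = (-1.2037,8.2037)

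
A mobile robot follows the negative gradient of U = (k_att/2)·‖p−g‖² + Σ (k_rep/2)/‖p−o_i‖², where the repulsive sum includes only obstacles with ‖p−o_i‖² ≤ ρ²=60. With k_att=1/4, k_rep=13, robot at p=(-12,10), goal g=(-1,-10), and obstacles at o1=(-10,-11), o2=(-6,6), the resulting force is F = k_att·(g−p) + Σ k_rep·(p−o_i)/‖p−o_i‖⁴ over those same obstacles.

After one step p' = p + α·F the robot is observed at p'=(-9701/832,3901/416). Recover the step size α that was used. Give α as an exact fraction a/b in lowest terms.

F_att = 1/4·(g−p) = 1/4·(11,-20) = (2.7500,-5.0000)
o1: d²=445 > ρ²=60 → inactive
o2: d²=52 ≤ ρ²=60; F_rep = 13·(-6,4)/52² = (-0.0288,0.0192)
F = F_att + ΣF_rep = (2.7212,-4.9808)
Δp = p'−p = (0.3401,-0.6226); α = Δx/Fx = (283/832) / (283/104) = 1/8
check: Δy/Fy = (-259/416) / (-259/52) = 1/8 ✓

α = 1/8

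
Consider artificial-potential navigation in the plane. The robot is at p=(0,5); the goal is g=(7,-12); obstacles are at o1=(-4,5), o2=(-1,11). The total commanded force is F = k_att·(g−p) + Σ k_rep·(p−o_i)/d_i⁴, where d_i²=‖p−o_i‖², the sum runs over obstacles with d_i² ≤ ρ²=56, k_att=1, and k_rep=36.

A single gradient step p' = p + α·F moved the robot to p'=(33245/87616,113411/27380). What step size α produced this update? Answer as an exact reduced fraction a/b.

α = 1/20

F_att = 1·(g−p) = 1·(7,-17) = (7.0000,-17.0000)
o1: d²=16 ≤ ρ²=56; F_rep = 36·(4,0)/16² = (0.5625,0.0000)
o2: d²=37 ≤ ρ²=56; F_rep = 36·(1,-6)/37² = (0.0263,-0.1578)
F = F_att + ΣF_rep = (7.5888,-17.1578)
Δp = p'−p = (0.3794,-0.8579); α = Δx/Fx = (33245/87616) / (166225/21904) = 1/20
check: Δy/Fy = (-23489/27380) / (-23489/1369) = 1/20 ✓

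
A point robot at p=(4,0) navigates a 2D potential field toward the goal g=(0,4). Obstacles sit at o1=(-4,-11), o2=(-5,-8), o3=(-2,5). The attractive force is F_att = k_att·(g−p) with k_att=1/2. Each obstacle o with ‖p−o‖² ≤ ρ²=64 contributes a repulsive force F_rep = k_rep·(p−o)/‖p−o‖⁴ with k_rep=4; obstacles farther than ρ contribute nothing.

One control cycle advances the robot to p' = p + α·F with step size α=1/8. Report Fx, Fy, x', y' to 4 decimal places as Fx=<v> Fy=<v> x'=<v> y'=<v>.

Fx=-1.9936 Fy=1.9946 x'=3.7508 y'=0.2493

F_att = 1/2·(g−p) = 1/2·(-4,4) = (-2.0000,2.0000)
o1: d²=185 > ρ²=64 → inactive
o2: d²=145 > ρ²=64 → inactive
o3: d²=61 ≤ ρ²=64; F_rep = 4·(6,-5)/61² = (0.0064,-0.0054)
F = F_att + ΣF_rep = (-1.9936,1.9946)
p' = p + 1/8·F = (3.7508,0.2493)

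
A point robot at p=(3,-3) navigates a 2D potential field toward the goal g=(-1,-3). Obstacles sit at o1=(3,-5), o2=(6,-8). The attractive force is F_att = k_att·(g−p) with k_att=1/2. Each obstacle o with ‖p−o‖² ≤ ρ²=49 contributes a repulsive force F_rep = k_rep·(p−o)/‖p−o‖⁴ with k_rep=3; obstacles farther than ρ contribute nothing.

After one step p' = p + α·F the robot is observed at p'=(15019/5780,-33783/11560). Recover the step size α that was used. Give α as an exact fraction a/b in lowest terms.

F_att = 1/2·(g−p) = 1/2·(-4,0) = (-2.0000,0.0000)
o1: d²=4 ≤ ρ²=49; F_rep = 3·(0,2)/4² = (0.0000,0.3750)
o2: d²=34 ≤ ρ²=49; F_rep = 3·(-3,5)/34² = (-0.0078,0.0130)
F = F_att + ΣF_rep = (-2.0078,0.3880)
Δp = p'−p = (-0.4016,0.0776); α = Δx/Fx = (-2321/5780) / (-2321/1156) = 1/5
check: Δy/Fy = (897/11560) / (897/2312) = 1/5 ✓

α = 1/5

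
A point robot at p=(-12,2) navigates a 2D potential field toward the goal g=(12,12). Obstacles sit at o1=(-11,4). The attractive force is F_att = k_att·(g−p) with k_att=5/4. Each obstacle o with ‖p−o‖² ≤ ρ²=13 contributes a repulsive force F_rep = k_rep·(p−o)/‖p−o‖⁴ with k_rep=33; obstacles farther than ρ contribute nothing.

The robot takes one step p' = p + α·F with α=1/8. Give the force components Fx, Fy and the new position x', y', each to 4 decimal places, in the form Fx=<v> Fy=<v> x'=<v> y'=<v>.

Fx=28.6800 Fy=9.8600 x'=-8.4150 y'=3.2325

F_att = 5/4·(g−p) = 5/4·(24,10) = (30.0000,12.5000)
o1: d²=5 ≤ ρ²=13; F_rep = 33·(-1,-2)/5² = (-1.3200,-2.6400)
F = F_att + ΣF_rep = (28.6800,9.8600)
p' = p + 1/8·F = (-8.4150,3.2325)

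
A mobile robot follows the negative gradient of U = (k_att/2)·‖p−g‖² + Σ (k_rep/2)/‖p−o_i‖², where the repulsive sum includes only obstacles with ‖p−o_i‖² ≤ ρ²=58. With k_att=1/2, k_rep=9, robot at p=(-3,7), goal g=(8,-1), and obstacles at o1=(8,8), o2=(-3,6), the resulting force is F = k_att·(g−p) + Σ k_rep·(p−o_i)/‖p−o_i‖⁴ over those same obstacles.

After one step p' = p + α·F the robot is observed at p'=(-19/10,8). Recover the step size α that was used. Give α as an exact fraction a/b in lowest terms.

α = 1/5

F_att = 1/2·(g−p) = 1/2·(11,-8) = (5.5000,-4.0000)
o1: d²=122 > ρ²=58 → inactive
o2: d²=1 ≤ ρ²=58; F_rep = 9·(0,1)/1² = (0.0000,9.0000)
F = F_att + ΣF_rep = (5.5000,5.0000)
Δp = p'−p = (1.1000,1.0000); α = Δx/Fx = (11/10) / (11/2) = 1/5
check: Δy/Fy = (1) / (5) = 1/5 ✓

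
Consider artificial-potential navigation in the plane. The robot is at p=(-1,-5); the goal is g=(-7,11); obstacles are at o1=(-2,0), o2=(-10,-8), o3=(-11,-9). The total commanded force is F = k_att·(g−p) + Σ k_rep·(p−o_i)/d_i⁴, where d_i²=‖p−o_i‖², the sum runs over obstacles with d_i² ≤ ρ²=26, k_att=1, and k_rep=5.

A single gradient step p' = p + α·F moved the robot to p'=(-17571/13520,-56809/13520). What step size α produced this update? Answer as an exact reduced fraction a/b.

α = 1/20

F_att = 1·(g−p) = 1·(-6,16) = (-6.0000,16.0000)
o1: d²=26 ≤ ρ²=26; F_rep = 5·(1,-5)/26² = (0.0074,-0.0370)
o2: d²=90 > ρ²=26 → inactive
o3: d²=116 > ρ²=26 → inactive
F = F_att + ΣF_rep = (-5.9926,15.9630)
Δp = p'−p = (-0.2996,0.7982); α = Δx/Fx = (-4051/13520) / (-4051/676) = 1/20
check: Δy/Fy = (10791/13520) / (10791/676) = 1/20 ✓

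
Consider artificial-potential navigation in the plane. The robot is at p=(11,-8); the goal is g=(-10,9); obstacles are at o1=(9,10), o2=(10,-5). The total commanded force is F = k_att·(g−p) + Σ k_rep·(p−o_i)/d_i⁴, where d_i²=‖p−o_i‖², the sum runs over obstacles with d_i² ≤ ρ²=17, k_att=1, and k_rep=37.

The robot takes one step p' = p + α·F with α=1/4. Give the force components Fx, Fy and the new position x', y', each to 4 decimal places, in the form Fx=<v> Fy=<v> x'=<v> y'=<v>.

F_att = 1·(g−p) = 1·(-21,17) = (-21.0000,17.0000)
o1: d²=328 > ρ²=17 → inactive
o2: d²=10 ≤ ρ²=17; F_rep = 37·(1,-3)/10² = (0.3700,-1.1100)
F = F_att + ΣF_rep = (-20.6300,15.8900)
p' = p + 1/4·F = (5.8425,-4.0275)

Fx=-20.6300 Fy=15.8900 x'=5.8425 y'=-4.0275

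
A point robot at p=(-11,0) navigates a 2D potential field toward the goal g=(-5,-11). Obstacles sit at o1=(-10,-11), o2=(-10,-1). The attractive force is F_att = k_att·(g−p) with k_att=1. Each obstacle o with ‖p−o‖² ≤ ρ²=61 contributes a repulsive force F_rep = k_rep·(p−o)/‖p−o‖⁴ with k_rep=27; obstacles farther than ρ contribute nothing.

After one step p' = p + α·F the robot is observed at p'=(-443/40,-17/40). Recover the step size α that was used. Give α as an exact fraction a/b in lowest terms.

F_att = 1·(g−p) = 1·(6,-11) = (6.0000,-11.0000)
o1: d²=122 > ρ²=61 → inactive
o2: d²=2 ≤ ρ²=61; F_rep = 27·(-1,1)/2² = (-6.7500,6.7500)
F = F_att + ΣF_rep = (-0.7500,-4.2500)
Δp = p'−p = (-0.0750,-0.4250); α = Δx/Fx = (-3/40) / (-3/4) = 1/10
check: Δy/Fy = (-17/40) / (-17/4) = 1/10 ✓

α = 1/10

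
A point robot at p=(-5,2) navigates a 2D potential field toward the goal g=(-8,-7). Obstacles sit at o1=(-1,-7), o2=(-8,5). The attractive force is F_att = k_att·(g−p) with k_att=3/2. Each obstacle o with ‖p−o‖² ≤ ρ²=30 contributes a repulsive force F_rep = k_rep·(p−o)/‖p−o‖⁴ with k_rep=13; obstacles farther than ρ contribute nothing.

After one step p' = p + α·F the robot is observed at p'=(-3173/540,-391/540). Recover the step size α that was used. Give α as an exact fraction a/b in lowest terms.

F_att = 3/2·(g−p) = 3/2·(-3,-9) = (-4.5000,-13.5000)
o1: d²=97 > ρ²=30 → inactive
o2: d²=18 ≤ ρ²=30; F_rep = 13·(3,-3)/18² = (0.1204,-0.1204)
F = F_att + ΣF_rep = (-4.3796,-13.6204)
Δp = p'−p = (-0.8759,-2.7241); α = Δx/Fx = (-473/540) / (-473/108) = 1/5
check: Δy/Fy = (-1471/540) / (-1471/108) = 1/5 ✓

α = 1/5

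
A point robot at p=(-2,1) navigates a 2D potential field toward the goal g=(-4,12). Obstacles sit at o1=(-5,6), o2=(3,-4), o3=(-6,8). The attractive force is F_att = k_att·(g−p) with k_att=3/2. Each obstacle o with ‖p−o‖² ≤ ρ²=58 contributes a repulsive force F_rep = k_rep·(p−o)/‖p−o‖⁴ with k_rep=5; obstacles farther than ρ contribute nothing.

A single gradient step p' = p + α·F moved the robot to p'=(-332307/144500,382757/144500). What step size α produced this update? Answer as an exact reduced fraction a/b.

F_att = 3/2·(g−p) = 3/2·(-2,11) = (-3.0000,16.5000)
o1: d²=34 ≤ ρ²=58; F_rep = 5·(3,-5)/34² = (0.0130,-0.0216)
o2: d²=50 ≤ ρ²=58; F_rep = 5·(-5,5)/50² = (-0.0100,0.0100)
o3: d²=65 > ρ²=58 → inactive
F = F_att + ΣF_rep = (-2.9970,16.4884)
Δp = p'−p = (-0.2997,1.6488); α = Δx/Fx = (-43307/144500) / (-43307/14450) = 1/10
check: Δy/Fy = (238257/144500) / (238257/14450) = 1/10 ✓

α = 1/10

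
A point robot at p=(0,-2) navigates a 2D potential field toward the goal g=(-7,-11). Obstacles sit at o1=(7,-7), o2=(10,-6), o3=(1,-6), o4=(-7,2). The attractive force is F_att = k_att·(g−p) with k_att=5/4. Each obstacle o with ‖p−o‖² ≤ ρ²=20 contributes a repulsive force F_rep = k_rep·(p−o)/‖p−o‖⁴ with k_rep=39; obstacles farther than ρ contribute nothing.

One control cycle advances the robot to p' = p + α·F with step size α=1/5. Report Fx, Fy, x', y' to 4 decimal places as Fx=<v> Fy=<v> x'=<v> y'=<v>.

F_att = 5/4·(g−p) = 5/4·(-7,-9) = (-8.7500,-11.2500)
o1: d²=74 > ρ²=20 → inactive
o2: d²=116 > ρ²=20 → inactive
o3: d²=17 ≤ ρ²=20; F_rep = 39·(-1,4)/17² = (-0.1349,0.5398)
o4: d²=65 > ρ²=20 → inactive
F = F_att + ΣF_rep = (-8.8849,-10.7102)
p' = p + 1/5·F = (-1.7770,-4.1420)

Fx=-8.8849 Fy=-10.7102 x'=-1.7770 y'=-4.1420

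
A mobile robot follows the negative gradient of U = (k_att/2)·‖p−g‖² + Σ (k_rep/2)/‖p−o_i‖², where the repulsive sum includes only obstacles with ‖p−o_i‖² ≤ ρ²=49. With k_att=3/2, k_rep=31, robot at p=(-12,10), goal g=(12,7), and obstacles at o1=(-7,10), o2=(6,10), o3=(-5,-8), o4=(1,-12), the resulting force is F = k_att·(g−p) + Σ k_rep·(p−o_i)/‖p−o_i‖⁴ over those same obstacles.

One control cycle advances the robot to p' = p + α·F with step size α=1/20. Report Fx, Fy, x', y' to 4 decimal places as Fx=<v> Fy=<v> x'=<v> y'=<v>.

Fx=35.7520 Fy=-4.5000 x'=-10.2124 y'=9.7750

F_att = 3/2·(g−p) = 3/2·(24,-3) = (36.0000,-4.5000)
o1: d²=25 ≤ ρ²=49; F_rep = 31·(-5,0)/25² = (-0.2480,0.0000)
o2: d²=324 > ρ²=49 → inactive
o3: d²=373 > ρ²=49 → inactive
o4: d²=653 > ρ²=49 → inactive
F = F_att + ΣF_rep = (35.7520,-4.5000)
p' = p + 1/20·F = (-10.2124,9.7750)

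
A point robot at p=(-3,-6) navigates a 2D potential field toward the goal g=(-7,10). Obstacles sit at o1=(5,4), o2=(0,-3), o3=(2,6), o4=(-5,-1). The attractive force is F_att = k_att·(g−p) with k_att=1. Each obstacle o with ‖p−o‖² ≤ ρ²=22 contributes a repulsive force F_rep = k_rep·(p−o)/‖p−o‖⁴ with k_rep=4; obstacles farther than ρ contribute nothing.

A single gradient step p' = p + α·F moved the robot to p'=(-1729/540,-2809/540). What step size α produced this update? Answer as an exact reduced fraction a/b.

α = 1/20

F_att = 1·(g−p) = 1·(-4,16) = (-4.0000,16.0000)
o1: d²=164 > ρ²=22 → inactive
o2: d²=18 ≤ ρ²=22; F_rep = 4·(-3,-3)/18² = (-0.0370,-0.0370)
o3: d²=169 > ρ²=22 → inactive
o4: d²=29 > ρ²=22 → inactive
F = F_att + ΣF_rep = (-4.0370,15.9630)
Δp = p'−p = (-0.2019,0.7981); α = Δx/Fx = (-109/540) / (-109/27) = 1/20
check: Δy/Fy = (431/540) / (431/27) = 1/20 ✓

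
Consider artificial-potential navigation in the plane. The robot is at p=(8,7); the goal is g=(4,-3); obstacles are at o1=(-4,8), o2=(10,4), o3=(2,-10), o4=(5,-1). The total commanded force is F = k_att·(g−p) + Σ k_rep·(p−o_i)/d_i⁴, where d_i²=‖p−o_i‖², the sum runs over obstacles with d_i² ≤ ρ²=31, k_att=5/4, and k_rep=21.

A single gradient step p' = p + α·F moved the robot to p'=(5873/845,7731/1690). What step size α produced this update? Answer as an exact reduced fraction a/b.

α = 1/5

F_att = 5/4·(g−p) = 5/4·(-4,-10) = (-5.0000,-12.5000)
o1: d²=145 > ρ²=31 → inactive
o2: d²=13 ≤ ρ²=31; F_rep = 21·(-2,3)/13² = (-0.2485,0.3728)
o3: d²=325 > ρ²=31 → inactive
o4: d²=73 > ρ²=31 → inactive
F = F_att + ΣF_rep = (-5.2485,-12.1272)
Δp = p'−p = (-1.0497,-2.4254); α = Δx/Fx = (-887/845) / (-887/169) = 1/5
check: Δy/Fy = (-4099/1690) / (-4099/338) = 1/5 ✓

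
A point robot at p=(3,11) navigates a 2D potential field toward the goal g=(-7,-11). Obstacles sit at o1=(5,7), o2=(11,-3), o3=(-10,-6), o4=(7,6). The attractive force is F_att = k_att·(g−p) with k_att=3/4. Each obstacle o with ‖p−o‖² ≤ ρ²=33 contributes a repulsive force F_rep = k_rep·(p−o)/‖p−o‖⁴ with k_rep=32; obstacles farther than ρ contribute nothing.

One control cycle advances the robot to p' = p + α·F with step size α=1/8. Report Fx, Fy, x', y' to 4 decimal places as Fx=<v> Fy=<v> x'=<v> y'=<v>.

Fx=-7.6600 Fy=-16.1800 x'=2.0425 y'=8.9775

F_att = 3/4·(g−p) = 3/4·(-10,-22) = (-7.5000,-16.5000)
o1: d²=20 ≤ ρ²=33; F_rep = 32·(-2,4)/20² = (-0.1600,0.3200)
o2: d²=260 > ρ²=33 → inactive
o3: d²=458 > ρ²=33 → inactive
o4: d²=41 > ρ²=33 → inactive
F = F_att + ΣF_rep = (-7.6600,-16.1800)
p' = p + 1/8·F = (2.0425,8.9775)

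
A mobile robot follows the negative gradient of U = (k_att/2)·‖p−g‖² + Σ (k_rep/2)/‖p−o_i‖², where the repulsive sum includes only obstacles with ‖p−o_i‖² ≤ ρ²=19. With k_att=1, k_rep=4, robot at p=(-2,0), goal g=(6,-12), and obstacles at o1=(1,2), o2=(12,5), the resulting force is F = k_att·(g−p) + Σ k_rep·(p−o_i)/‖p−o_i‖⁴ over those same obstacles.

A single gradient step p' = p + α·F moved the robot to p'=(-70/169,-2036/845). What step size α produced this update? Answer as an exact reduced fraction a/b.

F_att = 1·(g−p) = 1·(8,-12) = (8.0000,-12.0000)
o1: d²=13 ≤ ρ²=19; F_rep = 4·(-3,-2)/13² = (-0.0710,-0.0473)
o2: d²=221 > ρ²=19 → inactive
F = F_att + ΣF_rep = (7.9290,-12.0473)
Δp = p'−p = (1.5858,-2.4095); α = Δx/Fx = (268/169) / (1340/169) = 1/5
check: Δy/Fy = (-2036/845) / (-2036/169) = 1/5 ✓

α = 1/5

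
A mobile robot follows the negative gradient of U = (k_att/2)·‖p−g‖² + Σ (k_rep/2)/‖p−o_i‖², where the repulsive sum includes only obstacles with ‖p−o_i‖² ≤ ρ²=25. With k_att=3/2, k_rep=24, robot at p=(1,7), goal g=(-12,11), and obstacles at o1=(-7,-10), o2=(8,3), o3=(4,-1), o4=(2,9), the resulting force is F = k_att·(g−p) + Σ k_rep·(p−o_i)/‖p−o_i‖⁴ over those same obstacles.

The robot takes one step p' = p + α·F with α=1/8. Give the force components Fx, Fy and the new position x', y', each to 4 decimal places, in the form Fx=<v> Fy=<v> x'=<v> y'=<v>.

F_att = 3/2·(g−p) = 3/2·(-13,4) = (-19.5000,6.0000)
o1: d²=353 > ρ²=25 → inactive
o2: d²=65 > ρ²=25 → inactive
o3: d²=73 > ρ²=25 → inactive
o4: d²=5 ≤ ρ²=25; F_rep = 24·(-1,-2)/5² = (-0.9600,-1.9200)
F = F_att + ΣF_rep = (-20.4600,4.0800)
p' = p + 1/8·F = (-1.5575,7.5100)

Fx=-20.4600 Fy=4.0800 x'=-1.5575 y'=7.5100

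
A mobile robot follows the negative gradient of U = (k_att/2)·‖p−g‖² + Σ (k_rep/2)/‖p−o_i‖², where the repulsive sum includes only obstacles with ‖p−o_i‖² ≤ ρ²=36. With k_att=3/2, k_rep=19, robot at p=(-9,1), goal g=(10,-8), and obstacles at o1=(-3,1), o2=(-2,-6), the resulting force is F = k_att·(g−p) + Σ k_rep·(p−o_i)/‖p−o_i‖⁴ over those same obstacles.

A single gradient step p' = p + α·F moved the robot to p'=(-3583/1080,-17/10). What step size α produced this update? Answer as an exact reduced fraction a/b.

F_att = 3/2·(g−p) = 3/2·(19,-9) = (28.5000,-13.5000)
o1: d²=36 ≤ ρ²=36; F_rep = 19·(-6,0)/36² = (-0.0880,0.0000)
o2: d²=98 > ρ²=36 → inactive
F = F_att + ΣF_rep = (28.4120,-13.5000)
Δp = p'−p = (5.6824,-2.7000); α = Δx/Fx = (6137/1080) / (6137/216) = 1/5
check: Δy/Fy = (-27/10) / (-27/2) = 1/5 ✓

α = 1/5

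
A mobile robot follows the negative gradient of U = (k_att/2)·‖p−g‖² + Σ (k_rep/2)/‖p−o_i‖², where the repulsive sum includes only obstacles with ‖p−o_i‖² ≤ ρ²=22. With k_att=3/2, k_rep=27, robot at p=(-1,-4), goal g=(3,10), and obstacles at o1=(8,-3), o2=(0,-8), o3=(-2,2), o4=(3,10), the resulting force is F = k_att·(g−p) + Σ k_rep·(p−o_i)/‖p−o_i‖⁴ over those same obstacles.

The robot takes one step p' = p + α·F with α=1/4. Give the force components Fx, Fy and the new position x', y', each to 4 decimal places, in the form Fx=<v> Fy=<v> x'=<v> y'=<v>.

F_att = 3/2·(g−p) = 3/2·(4,14) = (6.0000,21.0000)
o1: d²=82 > ρ²=22 → inactive
o2: d²=17 ≤ ρ²=22; F_rep = 27·(-1,4)/17² = (-0.0934,0.3737)
o3: d²=37 > ρ²=22 → inactive
o4: d²=212 > ρ²=22 → inactive
F = F_att + ΣF_rep = (5.9066,21.3737)
p' = p + 1/4·F = (0.4766,1.3434)

Fx=5.9066 Fy=21.3737 x'=0.4766 y'=1.3434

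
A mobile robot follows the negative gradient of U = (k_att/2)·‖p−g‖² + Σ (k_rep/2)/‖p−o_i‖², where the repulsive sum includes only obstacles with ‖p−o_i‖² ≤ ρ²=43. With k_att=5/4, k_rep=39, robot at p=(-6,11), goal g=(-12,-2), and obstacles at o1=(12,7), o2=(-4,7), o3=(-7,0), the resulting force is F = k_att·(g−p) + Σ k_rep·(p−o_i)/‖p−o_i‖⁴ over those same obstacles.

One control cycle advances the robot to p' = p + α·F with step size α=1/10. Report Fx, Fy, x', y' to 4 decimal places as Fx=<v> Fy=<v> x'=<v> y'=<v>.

F_att = 5/4·(g−p) = 5/4·(-6,-13) = (-7.5000,-16.2500)
o1: d²=340 > ρ²=43 → inactive
o2: d²=20 ≤ ρ²=43; F_rep = 39·(-2,4)/20² = (-0.1950,0.3900)
o3: d²=122 > ρ²=43 → inactive
F = F_att + ΣF_rep = (-7.6950,-15.8600)
p' = p + 1/10·F = (-6.7695,9.4140)

Fx=-7.6950 Fy=-15.8600 x'=-6.7695 y'=9.4140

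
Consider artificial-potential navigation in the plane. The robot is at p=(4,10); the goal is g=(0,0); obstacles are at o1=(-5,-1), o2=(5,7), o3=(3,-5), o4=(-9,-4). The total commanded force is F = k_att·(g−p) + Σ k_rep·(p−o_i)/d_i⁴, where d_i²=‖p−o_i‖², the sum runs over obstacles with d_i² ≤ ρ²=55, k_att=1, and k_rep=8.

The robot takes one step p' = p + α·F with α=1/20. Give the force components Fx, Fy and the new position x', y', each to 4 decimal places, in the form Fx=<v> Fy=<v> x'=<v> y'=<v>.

Fx=-4.0800 Fy=-9.7600 x'=3.7960 y'=9.5120

F_att = 1·(g−p) = 1·(-4,-10) = (-4.0000,-10.0000)
o1: d²=202 > ρ²=55 → inactive
o2: d²=10 ≤ ρ²=55; F_rep = 8·(-1,3)/10² = (-0.0800,0.2400)
o3: d²=226 > ρ²=55 → inactive
o4: d²=365 > ρ²=55 → inactive
F = F_att + ΣF_rep = (-4.0800,-9.7600)
p' = p + 1/20·F = (3.7960,9.5120)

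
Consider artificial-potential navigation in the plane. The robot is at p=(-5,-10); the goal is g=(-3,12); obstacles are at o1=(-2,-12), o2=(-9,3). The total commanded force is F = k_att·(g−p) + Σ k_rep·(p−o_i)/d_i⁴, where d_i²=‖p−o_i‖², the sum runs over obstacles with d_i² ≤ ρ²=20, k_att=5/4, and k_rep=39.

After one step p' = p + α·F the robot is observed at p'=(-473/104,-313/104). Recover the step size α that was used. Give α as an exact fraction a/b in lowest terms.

F_att = 5/4·(g−p) = 5/4·(2,22) = (2.5000,27.5000)
o1: d²=13 ≤ ρ²=20; F_rep = 39·(-3,2)/13² = (-0.6923,0.4615)
o2: d²=185 > ρ²=20 → inactive
F = F_att + ΣF_rep = (1.8077,27.9615)
Δp = p'−p = (0.4519,6.9904); α = Δx/Fx = (47/104) / (47/26) = 1/4
check: Δy/Fy = (727/104) / (727/26) = 1/4 ✓

α = 1/4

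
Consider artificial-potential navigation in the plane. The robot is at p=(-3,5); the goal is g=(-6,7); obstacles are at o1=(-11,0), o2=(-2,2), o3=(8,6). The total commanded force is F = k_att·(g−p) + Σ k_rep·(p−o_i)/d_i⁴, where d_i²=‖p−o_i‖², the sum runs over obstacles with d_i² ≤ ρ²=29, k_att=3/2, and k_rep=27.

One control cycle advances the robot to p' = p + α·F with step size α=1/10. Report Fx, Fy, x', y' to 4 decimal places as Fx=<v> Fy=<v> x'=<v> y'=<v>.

F_att = 3/2·(g−p) = 3/2·(-3,2) = (-4.5000,3.0000)
o1: d²=89 > ρ²=29 → inactive
o2: d²=10 ≤ ρ²=29; F_rep = 27·(-1,3)/10² = (-0.2700,0.8100)
o3: d²=122 > ρ²=29 → inactive
F = F_att + ΣF_rep = (-4.7700,3.8100)
p' = p + 1/10·F = (-3.4770,5.3810)

Fx=-4.7700 Fy=3.8100 x'=-3.4770 y'=5.3810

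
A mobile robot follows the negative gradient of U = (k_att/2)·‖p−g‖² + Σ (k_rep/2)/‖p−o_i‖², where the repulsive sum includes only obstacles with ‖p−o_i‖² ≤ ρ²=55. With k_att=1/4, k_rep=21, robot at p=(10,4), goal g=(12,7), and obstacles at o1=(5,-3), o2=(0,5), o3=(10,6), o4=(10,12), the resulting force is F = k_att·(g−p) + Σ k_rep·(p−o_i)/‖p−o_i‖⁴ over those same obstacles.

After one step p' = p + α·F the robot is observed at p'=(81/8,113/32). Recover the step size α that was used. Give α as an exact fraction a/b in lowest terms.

α = 1/4

F_att = 1/4·(g−p) = 1/4·(2,3) = (0.5000,0.7500)
o1: d²=74 > ρ²=55 → inactive
o2: d²=101 > ρ²=55 → inactive
o3: d²=4 ≤ ρ²=55; F_rep = 21·(0,-2)/4² = (0.0000,-2.6250)
o4: d²=64 > ρ²=55 → inactive
F = F_att + ΣF_rep = (0.5000,-1.8750)
Δp = p'−p = (0.1250,-0.4688); α = Δx/Fx = (1/8) / (1/2) = 1/4
check: Δy/Fy = (-15/32) / (-15/8) = 1/4 ✓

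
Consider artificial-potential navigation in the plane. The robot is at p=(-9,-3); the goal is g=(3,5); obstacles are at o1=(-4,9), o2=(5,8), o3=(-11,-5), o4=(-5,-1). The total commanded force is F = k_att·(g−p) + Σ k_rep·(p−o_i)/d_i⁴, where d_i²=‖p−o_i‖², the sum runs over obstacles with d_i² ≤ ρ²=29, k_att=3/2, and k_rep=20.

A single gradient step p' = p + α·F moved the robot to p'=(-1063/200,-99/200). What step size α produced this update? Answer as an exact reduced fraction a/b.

F_att = 3/2·(g−p) = 3/2·(12,8) = (18.0000,12.0000)
o1: d²=169 > ρ²=29 → inactive
o2: d²=317 > ρ²=29 → inactive
o3: d²=8 ≤ ρ²=29; F_rep = 20·(2,2)/8² = (0.6250,0.6250)
o4: d²=20 ≤ ρ²=29; F_rep = 20·(-4,-2)/20² = (-0.2000,-0.1000)
F = F_att + ΣF_rep = (18.4250,12.5250)
Δp = p'−p = (3.6850,2.5050); α = Δx/Fx = (737/200) / (737/40) = 1/5
check: Δy/Fy = (501/200) / (501/40) = 1/5 ✓

α = 1/5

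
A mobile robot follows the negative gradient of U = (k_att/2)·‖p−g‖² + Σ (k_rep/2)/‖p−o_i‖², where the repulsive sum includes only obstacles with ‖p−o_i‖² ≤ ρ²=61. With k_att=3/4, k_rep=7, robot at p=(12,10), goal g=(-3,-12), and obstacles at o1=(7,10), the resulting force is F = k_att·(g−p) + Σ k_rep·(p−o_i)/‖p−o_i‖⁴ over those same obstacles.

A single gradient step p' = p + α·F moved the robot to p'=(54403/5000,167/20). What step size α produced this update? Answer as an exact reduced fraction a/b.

F_att = 3/4·(g−p) = 3/4·(-15,-22) = (-11.2500,-16.5000)
o1: d²=25 ≤ ρ²=61; F_rep = 7·(5,0)/25² = (0.0560,0.0000)
F = F_att + ΣF_rep = (-11.1940,-16.5000)
Δp = p'−p = (-1.1194,-1.6500); α = Δx/Fx = (-5597/5000) / (-5597/500) = 1/10
check: Δy/Fy = (-33/20) / (-33/2) = 1/10 ✓

α = 1/10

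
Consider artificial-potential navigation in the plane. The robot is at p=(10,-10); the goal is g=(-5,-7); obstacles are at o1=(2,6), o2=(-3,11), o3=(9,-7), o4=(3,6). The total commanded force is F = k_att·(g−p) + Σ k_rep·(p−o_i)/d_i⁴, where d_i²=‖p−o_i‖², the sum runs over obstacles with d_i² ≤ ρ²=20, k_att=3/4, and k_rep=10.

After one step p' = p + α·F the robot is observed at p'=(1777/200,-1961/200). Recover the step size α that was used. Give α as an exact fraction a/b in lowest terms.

F_att = 3/4·(g−p) = 3/4·(-15,3) = (-11.2500,2.2500)
o1: d²=320 > ρ²=20 → inactive
o2: d²=610 > ρ²=20 → inactive
o3: d²=10 ≤ ρ²=20; F_rep = 10·(1,-3)/10² = (0.1000,-0.3000)
o4: d²=305 > ρ²=20 → inactive
F = F_att + ΣF_rep = (-11.1500,1.9500)
Δp = p'−p = (-1.1150,0.1950); α = Δx/Fx = (-223/200) / (-223/20) = 1/10
check: Δy/Fy = (39/200) / (39/20) = 1/10 ✓

α = 1/10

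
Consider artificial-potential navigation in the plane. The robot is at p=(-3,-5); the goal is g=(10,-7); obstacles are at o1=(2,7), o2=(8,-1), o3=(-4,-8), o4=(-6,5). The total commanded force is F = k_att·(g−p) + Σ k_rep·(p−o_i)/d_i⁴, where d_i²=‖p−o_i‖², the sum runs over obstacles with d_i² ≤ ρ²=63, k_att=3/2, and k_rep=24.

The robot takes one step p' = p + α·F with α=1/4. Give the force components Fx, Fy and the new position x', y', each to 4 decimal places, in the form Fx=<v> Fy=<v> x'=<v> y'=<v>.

Fx=19.7400 Fy=-2.2800 x'=1.9350 y'=-5.5700

F_att = 3/2·(g−p) = 3/2·(13,-2) = (19.5000,-3.0000)
o1: d²=169 > ρ²=63 → inactive
o2: d²=137 > ρ²=63 → inactive
o3: d²=10 ≤ ρ²=63; F_rep = 24·(1,3)/10² = (0.2400,0.7200)
o4: d²=109 > ρ²=63 → inactive
F = F_att + ΣF_rep = (19.7400,-2.2800)
p' = p + 1/4·F = (1.9350,-5.5700)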